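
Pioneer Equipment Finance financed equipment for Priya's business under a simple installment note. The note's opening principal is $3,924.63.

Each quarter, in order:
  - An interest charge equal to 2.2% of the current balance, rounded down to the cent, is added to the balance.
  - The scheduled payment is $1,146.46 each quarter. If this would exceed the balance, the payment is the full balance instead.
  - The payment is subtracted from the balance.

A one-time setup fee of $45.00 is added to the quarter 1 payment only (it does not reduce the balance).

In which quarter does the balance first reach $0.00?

# | Opening | Interest | Payment | Fee | End bal
1 | $3,924.63 | $86.34 | $1,146.46 | $45.00 | $2,864.51
2 | $2,864.51 | $63.01 | $1,146.46 | — | $1,781.06
3 | $1,781.06 | $39.18 | $1,146.46 | — | $673.78
4 | $673.78 | $14.82 | $688.60 | — | $0.00
Balance reaches $0.00 in quarter 4.

4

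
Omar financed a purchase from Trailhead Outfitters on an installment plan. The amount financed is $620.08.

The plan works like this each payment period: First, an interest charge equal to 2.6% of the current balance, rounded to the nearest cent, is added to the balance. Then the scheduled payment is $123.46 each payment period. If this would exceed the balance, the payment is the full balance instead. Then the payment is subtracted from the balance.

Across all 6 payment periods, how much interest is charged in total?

$53.39

# | Opening | Interest | Payment | End bal
1 | $620.08 | $16.12 | $123.46 | $512.74
2 | $512.74 | $13.33 | $123.46 | $402.61
3 | $402.61 | $10.47 | $123.46 | $289.62
4 | $289.62 | $7.53 | $123.46 | $173.69
5 | $173.69 | $4.52 | $123.46 | $54.75
6 | $54.75 | $1.42 | $56.17 | $0.00
Total interest: $16.12 + $13.33 + $10.47 + $7.53 + $4.52 + $1.42 = $53.39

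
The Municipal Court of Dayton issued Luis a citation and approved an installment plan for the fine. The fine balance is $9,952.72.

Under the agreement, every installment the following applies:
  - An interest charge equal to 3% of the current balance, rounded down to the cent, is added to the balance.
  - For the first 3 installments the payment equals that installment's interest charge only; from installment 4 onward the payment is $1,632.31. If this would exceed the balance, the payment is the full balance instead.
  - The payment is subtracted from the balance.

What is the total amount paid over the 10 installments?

Installment 1: $9,952.72 +$298.58 interest = $10,251.30; pay $298.58 → $9,952.72
Installment 2: $9,952.72 +$298.58 interest = $10,251.30; pay $298.58 → $9,952.72
Installment 3: $9,952.72 +$298.58 interest = $10,251.30; pay $298.58 → $9,952.72
Installment 4: $9,952.72 +$298.58 interest = $10,251.30; pay $1,632.31 → $8,618.99
Installment 5: $8,618.99 +$258.56 interest = $8,877.55; pay $1,632.31 → $7,245.24
Installment 6: $7,245.24 +$217.35 interest = $7,462.59; pay $1,632.31 → $5,830.28
Installment 7: $5,830.28 +$174.90 interest = $6,005.18; pay $1,632.31 → $4,372.87
Installment 8: $4,372.87 +$131.18 interest = $4,504.05; pay $1,632.31 → $2,871.74
Installment 9: $2,871.74 +$86.15 interest = $2,957.89; pay $1,632.31 → $1,325.58
Installment 10: $1,325.58 +$39.76 interest = $1,365.34; pay $1,365.34 → $0.00
Total paid: $12,054.94

$12,054.94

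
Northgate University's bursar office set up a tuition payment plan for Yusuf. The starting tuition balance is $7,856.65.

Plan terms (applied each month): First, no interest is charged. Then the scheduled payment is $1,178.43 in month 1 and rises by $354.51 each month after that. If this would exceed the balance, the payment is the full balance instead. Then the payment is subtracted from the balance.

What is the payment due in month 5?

$1,015.87

Month 1: opening $7,856.65; payment $1,178.43; balance $6,678.22
Month 2: opening $6,678.22; payment $1,532.94; balance $5,145.28
Month 3: opening $5,145.28; payment $1,887.45; balance $3,257.83
Month 4: opening $3,257.83; payment $2,241.96; balance $1,015.87
Month 5: opening $1,015.87; payment $1,015.87; balance $0.00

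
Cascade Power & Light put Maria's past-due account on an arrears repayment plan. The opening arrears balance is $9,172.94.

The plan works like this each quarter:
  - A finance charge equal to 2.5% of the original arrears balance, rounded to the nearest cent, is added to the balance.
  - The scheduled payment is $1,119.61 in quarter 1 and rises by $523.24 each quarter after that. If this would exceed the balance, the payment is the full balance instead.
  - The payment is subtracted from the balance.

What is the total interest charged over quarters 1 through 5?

Quarter 1: opening $9,172.94; interest $229.32 → $9,402.26; payment $1,119.61; balance $8,282.65
Quarter 2: opening $8,282.65; interest $229.32 → $8,511.97; payment $1,642.85; balance $6,869.12
Quarter 3: opening $6,869.12; interest $229.32 → $7,098.44; payment $2,166.09; balance $4,932.35
Quarter 4: opening $4,932.35; interest $229.32 → $5,161.67; payment $2,689.33; balance $2,472.34
Quarter 5: opening $2,472.34; interest $229.32 → $2,701.66; payment $2,701.66; balance $0.00
Total interest: $229.32 + $229.32 + $229.32 + $229.32 + $229.32 = $1,146.60

$1,146.60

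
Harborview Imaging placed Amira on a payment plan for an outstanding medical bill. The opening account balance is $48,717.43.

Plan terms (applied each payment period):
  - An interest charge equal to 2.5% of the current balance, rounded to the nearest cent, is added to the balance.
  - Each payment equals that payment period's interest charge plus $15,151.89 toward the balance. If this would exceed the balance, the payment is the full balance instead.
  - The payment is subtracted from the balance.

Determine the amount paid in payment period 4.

$3,343.30

Payment period 1: opening $48,717.43; interest $1,217.94 → $49,935.37; payment $16,369.83; balance $33,565.54
Payment period 2: opening $33,565.54; interest $839.14 → $34,404.68; payment $15,991.03; balance $18,413.65
Payment period 3: opening $18,413.65; interest $460.34 → $18,873.99; payment $15,612.23; balance $3,261.76
Payment period 4: opening $3,261.76; interest $81.54 → $3,343.30; payment $3,343.30; balance $0.00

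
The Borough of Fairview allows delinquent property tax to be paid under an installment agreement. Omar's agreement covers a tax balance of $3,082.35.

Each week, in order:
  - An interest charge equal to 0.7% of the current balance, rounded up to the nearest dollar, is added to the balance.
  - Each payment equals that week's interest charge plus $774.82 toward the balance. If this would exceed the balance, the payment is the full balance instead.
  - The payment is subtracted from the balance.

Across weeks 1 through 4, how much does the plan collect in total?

# | Opening | Interest | Payment | End bal
1 | $3,082.35 | $22.00 | $796.82 | $2,307.53
2 | $2,307.53 | $17.00 | $791.82 | $1,532.71
3 | $1,532.71 | $11.00 | $785.82 | $757.89
4 | $757.89 | $6.00 | $763.89 | $0.00
Total paid: $3,138.35

$3,138.35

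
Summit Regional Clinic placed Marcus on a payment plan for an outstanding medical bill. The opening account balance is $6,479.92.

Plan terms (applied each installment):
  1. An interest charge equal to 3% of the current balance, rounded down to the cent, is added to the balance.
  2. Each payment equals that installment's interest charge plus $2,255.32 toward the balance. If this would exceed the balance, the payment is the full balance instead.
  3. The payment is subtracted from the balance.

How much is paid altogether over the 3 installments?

# | Opening | Interest | Payment | End bal
1 | $6,479.92 | $194.39 | $2,449.71 | $4,224.60
2 | $4,224.60 | $126.73 | $2,382.05 | $1,969.28
3 | $1,969.28 | $59.07 | $2,028.35 | $0.00
Total paid: $6,860.11

$6,860.11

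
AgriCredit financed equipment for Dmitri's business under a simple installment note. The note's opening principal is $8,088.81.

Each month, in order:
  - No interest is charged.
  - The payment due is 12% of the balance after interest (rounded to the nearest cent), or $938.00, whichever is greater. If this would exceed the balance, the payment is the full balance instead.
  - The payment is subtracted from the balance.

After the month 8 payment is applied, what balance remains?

Month 1: $8,088.81 − $970.66 → $7,118.15
Month 2: $7,118.15 − $938.00 → $6,180.15
Month 3: $6,180.15 − $938.00 → $5,242.15
Month 4: $5,242.15 − $938.00 → $4,304.15
Month 5: $4,304.15 − $938.00 → $3,366.15
Month 6: $3,366.15 − $938.00 → $2,428.15
Month 7: $2,428.15 − $938.00 → $1,490.15
Month 8: $1,490.15 − $938.00 → $552.15

$552.15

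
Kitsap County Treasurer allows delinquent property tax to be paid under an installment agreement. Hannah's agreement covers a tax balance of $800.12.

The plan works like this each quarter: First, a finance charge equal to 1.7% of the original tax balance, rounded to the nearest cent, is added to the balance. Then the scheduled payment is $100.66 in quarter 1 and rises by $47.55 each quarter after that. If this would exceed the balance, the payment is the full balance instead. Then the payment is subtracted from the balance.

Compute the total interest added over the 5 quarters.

Quarter 1: $800.12 +$13.60 interest = $813.72; pay $100.66 → $713.06
Quarter 2: $713.06 +$13.60 interest = $726.66; pay $148.21 → $578.45
Quarter 3: $578.45 +$13.60 interest = $592.05; pay $195.76 → $396.29
Quarter 4: $396.29 +$13.60 interest = $409.89; pay $243.31 → $166.58
Quarter 5: $166.58 +$13.60 interest = $180.18; pay $180.18 → $0.00
Total interest: $13.60 + $13.60 + $13.60 + $13.60 + $13.60 = $68.00

$68.00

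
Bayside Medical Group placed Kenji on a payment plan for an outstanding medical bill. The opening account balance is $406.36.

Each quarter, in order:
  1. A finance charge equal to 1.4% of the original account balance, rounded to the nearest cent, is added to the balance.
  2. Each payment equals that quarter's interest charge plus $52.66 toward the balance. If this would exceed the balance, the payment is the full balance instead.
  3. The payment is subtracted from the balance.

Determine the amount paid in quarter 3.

Quarter 1: opening $406.36; interest $5.69 → $412.05; payment $58.35; balance $353.70
Quarter 2: opening $353.70; interest $5.69 → $359.39; payment $58.35; balance $301.04
Quarter 3: opening $301.04; interest $5.69 → $306.73; payment $58.35; balance $248.38

$58.35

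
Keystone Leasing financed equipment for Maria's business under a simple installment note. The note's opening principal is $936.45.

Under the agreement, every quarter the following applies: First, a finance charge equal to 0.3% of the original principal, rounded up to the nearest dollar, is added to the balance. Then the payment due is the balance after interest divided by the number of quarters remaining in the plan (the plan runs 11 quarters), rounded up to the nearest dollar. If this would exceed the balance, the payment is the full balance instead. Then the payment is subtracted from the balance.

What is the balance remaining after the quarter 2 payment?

$770.45

Quarter 1: opening $936.45; interest $3.00 → $939.45; payment $86.00; balance $853.45
Quarter 2: opening $853.45; interest $3.00 → $856.45; payment $86.00; balance $770.45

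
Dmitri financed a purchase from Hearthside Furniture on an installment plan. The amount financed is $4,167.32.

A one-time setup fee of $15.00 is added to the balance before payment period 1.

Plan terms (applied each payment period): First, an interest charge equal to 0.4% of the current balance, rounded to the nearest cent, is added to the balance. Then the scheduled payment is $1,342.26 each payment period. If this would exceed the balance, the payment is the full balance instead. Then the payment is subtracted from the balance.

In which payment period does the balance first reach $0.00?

Payment period 1: $4,182.32 +$16.73 interest = $4,199.05; pay $1,342.26 → $2,856.79
Payment period 2: $2,856.79 +$11.43 interest = $2,868.22; pay $1,342.26 → $1,525.96
Payment period 3: $1,525.96 +$6.10 interest = $1,532.06; pay $1,342.26 → $189.80
Payment period 4: $189.80 +$0.76 interest = $190.56; pay $190.56 → $0.00
Balance reaches $0.00 in payment period 4.

4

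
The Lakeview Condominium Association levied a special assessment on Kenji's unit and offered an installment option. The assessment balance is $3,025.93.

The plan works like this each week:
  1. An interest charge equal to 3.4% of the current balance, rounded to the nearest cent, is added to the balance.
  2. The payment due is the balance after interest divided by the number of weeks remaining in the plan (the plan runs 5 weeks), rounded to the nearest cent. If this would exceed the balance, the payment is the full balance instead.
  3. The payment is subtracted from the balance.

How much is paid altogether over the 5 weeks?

$3,348.92

Week 1: $3,025.93 +$102.88 interest = $3,128.81; pay $625.76 → $2,503.05
Week 2: $2,503.05 +$85.10 interest = $2,588.15; pay $647.04 → $1,941.11
Week 3: $1,941.11 +$66.00 interest = $2,007.11; pay $669.04 → $1,338.07
Week 4: $1,338.07 +$45.49 interest = $1,383.56; pay $691.78 → $691.78
Week 5: $691.78 +$23.52 interest = $715.30; pay $715.30 → $0.00
Total paid: $3,348.92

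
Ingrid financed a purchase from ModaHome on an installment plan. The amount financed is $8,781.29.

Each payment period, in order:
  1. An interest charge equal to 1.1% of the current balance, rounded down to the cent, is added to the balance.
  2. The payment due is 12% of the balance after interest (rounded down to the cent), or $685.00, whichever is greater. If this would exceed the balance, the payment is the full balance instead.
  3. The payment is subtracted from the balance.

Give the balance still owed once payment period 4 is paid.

# | Opening | Interest | Payment | End bal
1 | $8,781.29 | $96.59 | $1,065.34 | $7,812.54
2 | $7,812.54 | $85.93 | $947.81 | $6,950.66
3 | $6,950.66 | $76.45 | $843.25 | $6,183.86
4 | $6,183.86 | $68.02 | $750.22 | $5,501.66

$5,501.66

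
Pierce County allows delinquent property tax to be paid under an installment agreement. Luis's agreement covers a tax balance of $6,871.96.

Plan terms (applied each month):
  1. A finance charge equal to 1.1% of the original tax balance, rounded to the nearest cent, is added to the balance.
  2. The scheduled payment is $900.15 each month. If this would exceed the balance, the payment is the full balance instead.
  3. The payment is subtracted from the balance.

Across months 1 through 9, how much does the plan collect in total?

$7,552.27

Month 1: $6,871.96 +$75.59 interest = $6,947.55; pay $900.15 → $6,047.40
Month 2: $6,047.40 +$75.59 interest = $6,122.99; pay $900.15 → $5,222.84
Month 3: $5,222.84 +$75.59 interest = $5,298.43; pay $900.15 → $4,398.28
Month 4: $4,398.28 +$75.59 interest = $4,473.87; pay $900.15 → $3,573.72
Month 5: $3,573.72 +$75.59 interest = $3,649.31; pay $900.15 → $2,749.16
Month 6: $2,749.16 +$75.59 interest = $2,824.75; pay $900.15 → $1,924.60
Month 7: $1,924.60 +$75.59 interest = $2,000.19; pay $900.15 → $1,100.04
Month 8: $1,100.04 +$75.59 interest = $1,175.63; pay $900.15 → $275.48
Month 9: $275.48 +$75.59 interest = $351.07; pay $351.07 → $0.00
Total paid: $7,552.27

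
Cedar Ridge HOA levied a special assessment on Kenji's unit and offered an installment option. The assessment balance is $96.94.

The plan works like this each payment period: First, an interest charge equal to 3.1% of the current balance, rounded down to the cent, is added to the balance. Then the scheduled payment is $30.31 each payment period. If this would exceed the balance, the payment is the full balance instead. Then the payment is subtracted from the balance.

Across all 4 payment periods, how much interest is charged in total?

$6.81

Payment period 1: $96.94 +$3.00 interest = $99.94; pay $30.31 → $69.63
Payment period 2: $69.63 +$2.15 interest = $71.78; pay $30.31 → $41.47
Payment period 3: $41.47 +$1.28 interest = $42.75; pay $30.31 → $12.44
Payment period 4: $12.44 +$0.38 interest = $12.82; pay $12.82 → $0.00
Total interest: $3.00 + $2.15 + $1.28 + $0.38 = $6.81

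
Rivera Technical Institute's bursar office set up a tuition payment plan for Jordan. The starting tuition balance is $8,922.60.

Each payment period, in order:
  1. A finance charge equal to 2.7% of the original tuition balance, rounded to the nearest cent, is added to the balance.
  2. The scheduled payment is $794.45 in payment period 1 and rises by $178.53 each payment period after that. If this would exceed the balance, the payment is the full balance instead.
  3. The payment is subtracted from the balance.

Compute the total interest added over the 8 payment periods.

$1,927.28

Payment period 1: opening $8,922.60; interest $240.91 → $9,163.51; payment $794.45; balance $8,369.06
Payment period 2: opening $8,369.06; interest $240.91 → $8,609.97; payment $972.98; balance $7,636.99
Payment period 3: opening $7,636.99; interest $240.91 → $7,877.90; payment $1,151.51; balance $6,726.39
Payment period 4: opening $6,726.39; interest $240.91 → $6,967.30; payment $1,330.04; balance $5,637.26
Payment period 5: opening $5,637.26; interest $240.91 → $5,878.17; payment $1,508.57; balance $4,369.60
Payment period 6: opening $4,369.60; interest $240.91 → $4,610.51; payment $1,687.10; balance $2,923.41
Payment period 7: opening $2,923.41; interest $240.91 → $3,164.32; payment $1,865.63; balance $1,298.69
Payment period 8: opening $1,298.69; interest $240.91 → $1,539.60; payment $1,539.60; balance $0.00
Total interest: $240.91 + $240.91 + $240.91 + $240.91 + $240.91 + $240.91 + $240.91 + $240.91 = $1,927.28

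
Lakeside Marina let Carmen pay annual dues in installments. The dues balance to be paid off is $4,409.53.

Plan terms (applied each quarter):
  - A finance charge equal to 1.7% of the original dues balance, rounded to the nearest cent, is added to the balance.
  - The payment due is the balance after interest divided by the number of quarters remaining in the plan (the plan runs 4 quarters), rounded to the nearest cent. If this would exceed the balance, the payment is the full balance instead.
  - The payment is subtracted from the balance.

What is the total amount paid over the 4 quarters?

Quarter 1: $4,409.53 +$74.96 interest = $4,484.49; pay $1,121.12 → $3,363.37
Quarter 2: $3,363.37 +$74.96 interest = $3,438.33; pay $1,146.11 → $2,292.22
Quarter 3: $2,292.22 +$74.96 interest = $2,367.18; pay $1,183.59 → $1,183.59
Quarter 4: $1,183.59 +$74.96 interest = $1,258.55; pay $1,258.55 → $0.00
Total paid: $4,709.37

$4,709.37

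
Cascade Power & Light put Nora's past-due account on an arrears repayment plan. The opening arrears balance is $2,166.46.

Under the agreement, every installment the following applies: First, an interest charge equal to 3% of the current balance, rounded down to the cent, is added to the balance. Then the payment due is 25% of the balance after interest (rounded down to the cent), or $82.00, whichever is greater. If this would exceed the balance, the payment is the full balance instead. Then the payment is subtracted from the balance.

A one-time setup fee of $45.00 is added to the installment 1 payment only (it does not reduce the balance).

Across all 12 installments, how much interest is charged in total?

$268.85

Installment 1: $2,166.46 +$64.99 interest = $2,231.45; pay $557.86 (+ $45.00 fee) → $1,673.59
Installment 2: $1,673.59 +$50.20 interest = $1,723.79; pay $430.94 → $1,292.85
Installment 3: $1,292.85 +$38.78 interest = $1,331.63; pay $332.90 → $998.73
Installment 4: $998.73 +$29.96 interest = $1,028.69; pay $257.17 → $771.52
Installment 5: $771.52 +$23.14 interest = $794.66; pay $198.66 → $596.00
Installment 6: $596.00 +$17.88 interest = $613.88; pay $153.47 → $460.41
Installment 7: $460.41 +$13.81 interest = $474.22; pay $118.55 → $355.67
Installment 8: $355.67 +$10.67 interest = $366.34; pay $91.58 → $274.76
Installment 9: $274.76 +$8.24 interest = $283.00; pay $82.00 → $201.00
Installment 10: $201.00 +$6.03 interest = $207.03; pay $82.00 → $125.03
Installment 11: $125.03 +$3.75 interest = $128.78; pay $82.00 → $46.78
Installment 12: $46.78 +$1.40 interest = $48.18; pay $48.18 → $0.00
Total interest: $64.99 + $50.20 + $38.78 + $29.96 + $23.14 + $17.88 + $13.81 + $10.67 + $8.24 + $6.03 + $3.75 + $1.40 = $268.85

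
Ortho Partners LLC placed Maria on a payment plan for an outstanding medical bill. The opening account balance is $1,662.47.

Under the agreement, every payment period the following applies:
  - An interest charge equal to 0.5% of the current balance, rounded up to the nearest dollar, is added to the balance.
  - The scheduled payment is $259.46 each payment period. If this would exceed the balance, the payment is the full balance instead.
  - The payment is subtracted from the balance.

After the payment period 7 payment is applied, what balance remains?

$0.00

Payment period 1: opening $1,662.47; interest $9.00 → $1,671.47; payment $259.46; balance $1,412.01
Payment period 2: opening $1,412.01; interest $8.00 → $1,420.01; payment $259.46; balance $1,160.55
Payment period 3: opening $1,160.55; interest $6.00 → $1,166.55; payment $259.46; balance $907.09
Payment period 4: opening $907.09; interest $5.00 → $912.09; payment $259.46; balance $652.63
Payment period 5: opening $652.63; interest $4.00 → $656.63; payment $259.46; balance $397.17
Payment period 6: opening $397.17; interest $2.00 → $399.17; payment $259.46; balance $139.71
Payment period 7: opening $139.71; interest $1.00 → $140.71; payment $140.71; balance $0.00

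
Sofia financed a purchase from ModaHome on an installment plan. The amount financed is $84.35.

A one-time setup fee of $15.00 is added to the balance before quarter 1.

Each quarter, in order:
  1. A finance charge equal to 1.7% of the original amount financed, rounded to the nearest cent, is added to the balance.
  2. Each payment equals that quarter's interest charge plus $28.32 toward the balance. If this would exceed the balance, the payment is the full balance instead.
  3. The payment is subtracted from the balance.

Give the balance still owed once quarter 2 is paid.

$42.71

Quarter 1: opening $99.35; interest $1.43 → $100.78; payment $29.75; balance $71.03
Quarter 2: opening $71.03; interest $1.43 → $72.46; payment $29.75; balance $42.71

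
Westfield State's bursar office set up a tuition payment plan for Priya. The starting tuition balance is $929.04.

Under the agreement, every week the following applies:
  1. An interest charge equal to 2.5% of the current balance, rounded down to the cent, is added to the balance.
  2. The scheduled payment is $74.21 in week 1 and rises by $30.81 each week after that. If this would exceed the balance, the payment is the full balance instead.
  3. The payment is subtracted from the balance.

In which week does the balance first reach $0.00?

Week 1: opening $929.04; interest $23.22 → $952.26; payment $74.21; balance $878.05
Week 2: opening $878.05; interest $21.95 → $900.00; payment $105.02; balance $794.98
Week 3: opening $794.98; interest $19.87 → $814.85; payment $135.83; balance $679.02
Week 4: opening $679.02; interest $16.97 → $695.99; payment $166.64; balance $529.35
Week 5: opening $529.35; interest $13.23 → $542.58; payment $197.45; balance $345.13
Week 6: opening $345.13; interest $8.62 → $353.75; payment $228.26; balance $125.49
Week 7: opening $125.49; interest $3.13 → $128.62; payment $128.62; balance $0.00
Balance reaches $0.00 in week 7.

7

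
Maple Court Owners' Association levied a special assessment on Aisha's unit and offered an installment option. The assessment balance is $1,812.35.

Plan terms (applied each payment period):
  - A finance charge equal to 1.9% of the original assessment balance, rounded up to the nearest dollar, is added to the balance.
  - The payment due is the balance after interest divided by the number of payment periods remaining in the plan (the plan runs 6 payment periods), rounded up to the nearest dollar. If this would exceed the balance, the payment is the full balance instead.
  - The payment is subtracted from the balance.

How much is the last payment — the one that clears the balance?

Payment period 1: $1,812.35 +$35.00 interest = $1,847.35; pay $308.00 → $1,539.35
Payment period 2: $1,539.35 +$35.00 interest = $1,574.35; pay $315.00 → $1,259.35
Payment period 3: $1,259.35 +$35.00 interest = $1,294.35; pay $324.00 → $970.35
Payment period 4: $970.35 +$35.00 interest = $1,005.35; pay $336.00 → $669.35
Payment period 5: $669.35 +$35.00 interest = $704.35; pay $353.00 → $351.35
Payment period 6: $351.35 +$35.00 interest = $386.35; pay $386.35 → $0.00

$386.35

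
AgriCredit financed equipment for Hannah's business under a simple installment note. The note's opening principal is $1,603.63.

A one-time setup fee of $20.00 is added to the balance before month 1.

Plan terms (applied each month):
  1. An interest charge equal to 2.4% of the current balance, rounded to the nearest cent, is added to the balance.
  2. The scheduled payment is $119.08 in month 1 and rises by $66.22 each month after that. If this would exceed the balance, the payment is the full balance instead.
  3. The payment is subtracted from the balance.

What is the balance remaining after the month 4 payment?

$887.74

Month 1: opening $1,623.63; interest $38.97 → $1,662.60; payment $119.08; balance $1,543.52
Month 2: opening $1,543.52; interest $37.04 → $1,580.56; payment $185.30; balance $1,395.26
Month 3: opening $1,395.26; interest $33.49 → $1,428.75; payment $251.52; balance $1,177.23
Month 4: opening $1,177.23; interest $28.25 → $1,205.48; payment $317.74; balance $887.74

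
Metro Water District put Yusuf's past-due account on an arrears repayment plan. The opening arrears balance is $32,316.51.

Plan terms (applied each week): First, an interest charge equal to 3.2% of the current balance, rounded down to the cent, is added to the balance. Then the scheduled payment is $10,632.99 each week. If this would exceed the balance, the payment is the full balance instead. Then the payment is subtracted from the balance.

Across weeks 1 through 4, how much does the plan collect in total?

Week 1: opening $32,316.51; interest $1,034.12 → $33,350.63; payment $10,632.99; balance $22,717.64
Week 2: opening $22,717.64; interest $726.96 → $23,444.60; payment $10,632.99; balance $12,811.61
Week 3: opening $12,811.61; interest $409.97 → $13,221.58; payment $10,632.99; balance $2,588.59
Week 4: opening $2,588.59; interest $82.83 → $2,671.42; payment $2,671.42; balance $0.00
Total paid: $34,570.39

$34,570.39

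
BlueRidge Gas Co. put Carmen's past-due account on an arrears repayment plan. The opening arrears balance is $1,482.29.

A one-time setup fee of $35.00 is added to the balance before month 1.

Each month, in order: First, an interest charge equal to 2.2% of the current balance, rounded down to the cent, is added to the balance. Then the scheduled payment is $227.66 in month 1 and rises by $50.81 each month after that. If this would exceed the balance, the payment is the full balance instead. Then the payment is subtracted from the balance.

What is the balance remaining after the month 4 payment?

$404.78

# | Opening | Interest | Payment | End bal
1 | $1,517.29 | $33.38 | $227.66 | $1,323.01
2 | $1,323.01 | $29.10 | $278.47 | $1,073.64
3 | $1,073.64 | $23.62 | $329.28 | $767.98
4 | $767.98 | $16.89 | $380.09 | $404.78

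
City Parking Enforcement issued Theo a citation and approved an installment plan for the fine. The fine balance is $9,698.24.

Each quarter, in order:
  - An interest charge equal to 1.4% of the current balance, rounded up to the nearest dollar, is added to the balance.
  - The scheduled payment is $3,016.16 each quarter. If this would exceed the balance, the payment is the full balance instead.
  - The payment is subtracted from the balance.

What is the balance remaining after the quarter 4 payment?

$0.00

# | Opening | Interest | Payment | End bal
1 | $9,698.24 | $136.00 | $3,016.16 | $6,818.08
2 | $6,818.08 | $96.00 | $3,016.16 | $3,897.92
3 | $3,897.92 | $55.00 | $3,016.16 | $936.76
4 | $936.76 | $14.00 | $950.76 | $0.00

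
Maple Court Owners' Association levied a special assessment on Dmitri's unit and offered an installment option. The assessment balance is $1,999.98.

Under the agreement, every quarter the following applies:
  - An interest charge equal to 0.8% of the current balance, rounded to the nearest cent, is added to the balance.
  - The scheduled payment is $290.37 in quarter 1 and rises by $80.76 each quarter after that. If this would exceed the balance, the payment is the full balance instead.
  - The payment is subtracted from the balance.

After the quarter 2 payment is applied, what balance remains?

Quarter 1: $1,999.98 +$16.00 interest = $2,015.98; pay $290.37 → $1,725.61
Quarter 2: $1,725.61 +$13.80 interest = $1,739.41; pay $371.13 → $1,368.28

$1,368.28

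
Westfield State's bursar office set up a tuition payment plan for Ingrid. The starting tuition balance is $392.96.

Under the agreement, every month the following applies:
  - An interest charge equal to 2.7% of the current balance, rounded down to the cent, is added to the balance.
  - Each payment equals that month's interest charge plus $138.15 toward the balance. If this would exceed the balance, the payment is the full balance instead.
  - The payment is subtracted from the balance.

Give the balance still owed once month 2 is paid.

$116.66

Month 1: opening $392.96; interest $10.60 → $403.56; payment $148.75; balance $254.81
Month 2: opening $254.81; interest $6.87 → $261.68; payment $145.02; balance $116.66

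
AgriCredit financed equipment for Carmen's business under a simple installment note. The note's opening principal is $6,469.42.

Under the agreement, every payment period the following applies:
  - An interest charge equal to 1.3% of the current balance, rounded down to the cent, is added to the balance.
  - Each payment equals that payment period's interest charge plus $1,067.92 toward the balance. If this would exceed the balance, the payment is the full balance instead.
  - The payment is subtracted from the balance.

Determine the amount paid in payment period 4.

Payment period 1: opening $6,469.42; interest $84.10 → $6,553.52; payment $1,152.02; balance $5,401.50
Payment period 2: opening $5,401.50; interest $70.21 → $5,471.71; payment $1,138.13; balance $4,333.58
Payment period 3: opening $4,333.58; interest $56.33 → $4,389.91; payment $1,124.25; balance $3,265.66
Payment period 4: opening $3,265.66; interest $42.45 → $3,308.11; payment $1,110.37; balance $2,197.74

$1,110.37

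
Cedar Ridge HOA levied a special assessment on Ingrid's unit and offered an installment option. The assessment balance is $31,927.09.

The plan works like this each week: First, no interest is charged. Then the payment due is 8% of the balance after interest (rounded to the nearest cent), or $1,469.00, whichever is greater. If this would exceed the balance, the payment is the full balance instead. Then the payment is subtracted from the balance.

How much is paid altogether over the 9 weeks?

Week 1: $31,927.09 − $2,554.17 → $29,372.92
Week 2: $29,372.92 − $2,349.83 → $27,023.09
Week 3: $27,023.09 − $2,161.85 → $24,861.24
Week 4: $24,861.24 − $1,988.90 → $22,872.34
Week 5: $22,872.34 − $1,829.79 → $21,042.55
Week 6: $21,042.55 − $1,683.40 → $19,359.15
Week 7: $19,359.15 − $1,548.73 → $17,810.42
Week 8: $17,810.42 − $1,469.00 → $16,341.42
Week 9: $16,341.42 − $1,469.00 → $14,872.42
Total paid: $17,054.67

$17,054.67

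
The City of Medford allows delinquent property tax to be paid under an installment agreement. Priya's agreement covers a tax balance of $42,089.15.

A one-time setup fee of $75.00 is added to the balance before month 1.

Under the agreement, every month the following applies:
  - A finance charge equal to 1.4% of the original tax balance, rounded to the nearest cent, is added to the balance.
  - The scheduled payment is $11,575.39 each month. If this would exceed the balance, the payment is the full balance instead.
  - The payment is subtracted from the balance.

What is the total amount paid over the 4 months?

Month 1: opening $42,164.15; interest $589.25 → $42,753.40; payment $11,575.39; balance $31,178.01
Month 2: opening $31,178.01; interest $589.25 → $31,767.26; payment $11,575.39; balance $20,191.87
Month 3: opening $20,191.87; interest $589.25 → $20,781.12; payment $11,575.39; balance $9,205.73
Month 4: opening $9,205.73; interest $589.25 → $9,794.98; payment $9,794.98; balance $0.00
Total paid: $44,521.15

$44,521.15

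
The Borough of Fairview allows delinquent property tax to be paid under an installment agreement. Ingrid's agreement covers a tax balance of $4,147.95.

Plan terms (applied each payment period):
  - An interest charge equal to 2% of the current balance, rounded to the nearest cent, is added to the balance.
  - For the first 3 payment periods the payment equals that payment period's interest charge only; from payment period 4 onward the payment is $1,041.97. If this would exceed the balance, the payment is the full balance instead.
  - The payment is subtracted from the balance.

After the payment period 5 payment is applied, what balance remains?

Payment period 1: opening $4,147.95; interest $82.96 → $4,230.91; payment $82.96; balance $4,147.95
Payment period 2: opening $4,147.95; interest $82.96 → $4,230.91; payment $82.96; balance $4,147.95
Payment period 3: opening $4,147.95; interest $82.96 → $4,230.91; payment $82.96; balance $4,147.95
Payment period 4: opening $4,147.95; interest $82.96 → $4,230.91; payment $1,041.97; balance $3,188.94
Payment period 5: opening $3,188.94; interest $63.78 → $3,252.72; payment $1,041.97; balance $2,210.75

$2,210.75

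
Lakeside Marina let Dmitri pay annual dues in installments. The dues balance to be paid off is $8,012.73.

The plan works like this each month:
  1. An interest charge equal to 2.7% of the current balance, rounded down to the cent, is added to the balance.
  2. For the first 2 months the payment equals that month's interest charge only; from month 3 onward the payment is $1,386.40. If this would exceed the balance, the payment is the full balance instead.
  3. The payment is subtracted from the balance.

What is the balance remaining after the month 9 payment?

$0.00

# | Opening | Interest | Payment | End bal
1 | $8,012.73 | $216.34 | $216.34 | $8,012.73
2 | $8,012.73 | $216.34 | $216.34 | $8,012.73
3 | $8,012.73 | $216.34 | $1,386.40 | $6,842.67
4 | $6,842.67 | $184.75 | $1,386.40 | $5,641.02
5 | $5,641.02 | $152.30 | $1,386.40 | $4,406.92
6 | $4,406.92 | $118.98 | $1,386.40 | $3,139.50
7 | $3,139.50 | $84.76 | $1,386.40 | $1,837.86
8 | $1,837.86 | $49.62 | $1,386.40 | $501.08
9 | $501.08 | $13.52 | $514.60 | $0.00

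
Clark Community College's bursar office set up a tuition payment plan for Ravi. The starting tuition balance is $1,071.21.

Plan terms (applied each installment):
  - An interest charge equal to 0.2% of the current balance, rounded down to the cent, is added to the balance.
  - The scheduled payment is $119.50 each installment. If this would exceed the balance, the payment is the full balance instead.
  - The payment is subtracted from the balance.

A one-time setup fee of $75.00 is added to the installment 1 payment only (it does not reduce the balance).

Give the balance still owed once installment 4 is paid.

$600.35

Installment 1: $1,071.21 +$2.14 interest = $1,073.35; pay $119.50 (+ $75.00 fee) → $953.85
Installment 2: $953.85 +$1.90 interest = $955.75; pay $119.50 → $836.25
Installment 3: $836.25 +$1.67 interest = $837.92; pay $119.50 → $718.42
Installment 4: $718.42 +$1.43 interest = $719.85; pay $119.50 → $600.35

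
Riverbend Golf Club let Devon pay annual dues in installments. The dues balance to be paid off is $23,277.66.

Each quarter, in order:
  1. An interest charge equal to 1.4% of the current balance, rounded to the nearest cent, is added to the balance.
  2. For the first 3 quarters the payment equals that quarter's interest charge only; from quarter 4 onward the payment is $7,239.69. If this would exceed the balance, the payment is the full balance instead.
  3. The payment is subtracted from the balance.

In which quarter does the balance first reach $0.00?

7

Quarter 1: $23,277.66 +$325.89 interest = $23,603.55; pay $325.89 → $23,277.66
Quarter 2: $23,277.66 +$325.89 interest = $23,603.55; pay $325.89 → $23,277.66
Quarter 3: $23,277.66 +$325.89 interest = $23,603.55; pay $325.89 → $23,277.66
Quarter 4: $23,277.66 +$325.89 interest = $23,603.55; pay $7,239.69 → $16,363.86
Quarter 5: $16,363.86 +$229.09 interest = $16,592.95; pay $7,239.69 → $9,353.26
Quarter 6: $9,353.26 +$130.95 interest = $9,484.21; pay $7,239.69 → $2,244.52
Quarter 7: $2,244.52 +$31.42 interest = $2,275.94; pay $2,275.94 → $0.00
Balance reaches $0.00 in quarter 7.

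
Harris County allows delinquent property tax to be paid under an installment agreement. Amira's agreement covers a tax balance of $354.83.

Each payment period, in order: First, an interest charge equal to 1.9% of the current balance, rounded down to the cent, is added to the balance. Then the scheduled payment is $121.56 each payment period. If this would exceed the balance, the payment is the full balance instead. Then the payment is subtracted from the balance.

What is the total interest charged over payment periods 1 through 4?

# | Opening | Interest | Payment | End bal
1 | $354.83 | $6.74 | $121.56 | $240.01
2 | $240.01 | $4.56 | $121.56 | $123.01
3 | $123.01 | $2.33 | $121.56 | $3.78
4 | $3.78 | $0.07 | $3.85 | $0.00
Total interest: $6.74 + $4.56 + $2.33 + $0.07 = $13.70

$13.70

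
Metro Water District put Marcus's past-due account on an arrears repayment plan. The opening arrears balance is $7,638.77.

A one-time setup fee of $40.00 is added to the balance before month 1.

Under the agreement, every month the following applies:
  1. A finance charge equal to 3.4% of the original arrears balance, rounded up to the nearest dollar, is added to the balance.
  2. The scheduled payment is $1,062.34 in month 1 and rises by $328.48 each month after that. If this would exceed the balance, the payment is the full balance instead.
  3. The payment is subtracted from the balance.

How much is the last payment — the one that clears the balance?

$642.27

# | Opening | Interest | Payment | End bal
1 | $7,678.77 | $260.00 | $1,062.34 | $6,876.43
2 | $6,876.43 | $260.00 | $1,390.82 | $5,745.61
3 | $5,745.61 | $260.00 | $1,719.30 | $4,286.31
4 | $4,286.31 | $260.00 | $2,047.78 | $2,498.53
5 | $2,498.53 | $260.00 | $2,376.26 | $382.27
6 | $382.27 | $260.00 | $642.27 | $0.00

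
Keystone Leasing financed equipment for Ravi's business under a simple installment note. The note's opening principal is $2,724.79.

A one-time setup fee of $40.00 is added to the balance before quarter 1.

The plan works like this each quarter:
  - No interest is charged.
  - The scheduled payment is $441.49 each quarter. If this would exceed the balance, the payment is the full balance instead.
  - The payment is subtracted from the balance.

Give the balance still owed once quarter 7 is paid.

Quarter 1: opening $2,764.79; payment $441.49; balance $2,323.30
Quarter 2: opening $2,323.30; payment $441.49; balance $1,881.81
Quarter 3: opening $1,881.81; payment $441.49; balance $1,440.32
Quarter 4: opening $1,440.32; payment $441.49; balance $998.83
Quarter 5: opening $998.83; payment $441.49; balance $557.34
Quarter 6: opening $557.34; payment $441.49; balance $115.85
Quarter 7: opening $115.85; payment $115.85; balance $0.00

$0.00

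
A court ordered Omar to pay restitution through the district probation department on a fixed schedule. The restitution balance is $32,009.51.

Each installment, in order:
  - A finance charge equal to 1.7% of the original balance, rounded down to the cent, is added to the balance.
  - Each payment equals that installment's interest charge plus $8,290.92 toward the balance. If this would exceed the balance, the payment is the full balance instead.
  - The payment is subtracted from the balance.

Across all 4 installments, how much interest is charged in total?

# | Opening | Interest | Payment | End bal
1 | $32,009.51 | $544.16 | $8,835.08 | $23,718.59
2 | $23,718.59 | $544.16 | $8,835.08 | $15,427.67
3 | $15,427.67 | $544.16 | $8,835.08 | $7,136.75
4 | $7,136.75 | $544.16 | $7,680.91 | $0.00
Total interest: $544.16 + $544.16 + $544.16 + $544.16 = $2,176.64

$2,176.64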